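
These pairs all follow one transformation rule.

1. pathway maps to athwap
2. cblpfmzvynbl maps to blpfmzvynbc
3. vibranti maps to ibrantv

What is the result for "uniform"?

What's happening: delete the last character, then move the first character to the end.
Applying both steps to "uniform": "unifor", then "niforu".

niforu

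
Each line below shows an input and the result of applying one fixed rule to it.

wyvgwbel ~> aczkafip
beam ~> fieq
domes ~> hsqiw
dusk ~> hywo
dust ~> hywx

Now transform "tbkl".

What's happening: shift every letter 4 places forward in the alphabet (wrapping around).
Applying that to "tbkl" gives "xfop".

xfop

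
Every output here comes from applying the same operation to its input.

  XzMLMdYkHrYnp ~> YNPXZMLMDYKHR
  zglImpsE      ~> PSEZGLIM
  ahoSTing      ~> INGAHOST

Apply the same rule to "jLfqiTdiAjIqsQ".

What's happening: move the last 3 characters to the front (rotate right by 3), then convert every letter to uppercase.
Starting from "jLfqiTdiAjIqsQ": after the first operation, "qsQjLfqiTdiAjI"; after the second, "QSQJLFQITDIAJI".
(Check on "XzMLMdYkHrYnp": → "YnpXzMLMdYkHr" → "YNPXZMLMDYKHR" ✓)

QSQJLFQITDIAJI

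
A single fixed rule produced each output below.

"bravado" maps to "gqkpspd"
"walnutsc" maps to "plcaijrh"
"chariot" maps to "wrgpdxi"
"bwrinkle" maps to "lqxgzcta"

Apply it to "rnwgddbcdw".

cgvlssrqls

Rule — shift every letter 11 places backward in the alphabet (wrapping around), then swap each adjacent pair of characters (1↔2, 3↔4, ...).
Working it through for "rnwgddbcdw": intermediate "gclvssqrsl", final "cgvlssrqls".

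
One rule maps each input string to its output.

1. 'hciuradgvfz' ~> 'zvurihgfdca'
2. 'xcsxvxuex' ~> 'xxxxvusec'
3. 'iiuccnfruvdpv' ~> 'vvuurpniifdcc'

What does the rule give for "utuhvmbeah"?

Each output is the input with this applied: sort the characters into reverse alphabetical order.
"utuhvmbeah" → "vuutmhheba".

vuutmhheba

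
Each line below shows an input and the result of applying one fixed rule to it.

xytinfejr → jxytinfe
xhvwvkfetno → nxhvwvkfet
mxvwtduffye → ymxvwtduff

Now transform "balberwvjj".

Rule — delete the last character, then move the last character to the front.
Applying both steps to "balberwvjj": "balberwvj", then "jbalberwv".
(Check on "xhvwvkfetno": → "xhvwvkfetn" → "nxhvwvkfet" ✓)

jbalberwv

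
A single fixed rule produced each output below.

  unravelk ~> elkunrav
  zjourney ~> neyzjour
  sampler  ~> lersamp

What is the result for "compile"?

ilecomp

The rule is to move the last 3 characters to the front (rotate right by 3).
Applying that to "compile" gives "ilecomp".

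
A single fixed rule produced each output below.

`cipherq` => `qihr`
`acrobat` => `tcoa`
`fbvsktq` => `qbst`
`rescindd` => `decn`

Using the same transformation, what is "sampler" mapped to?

Looking at the pairs, the operation is to move the last character to the front, then keep every other character starting from the first (positions 1st, 3rd, 5th, ...).
Working it through for "sampler": intermediate "rsample", final "rape".

rape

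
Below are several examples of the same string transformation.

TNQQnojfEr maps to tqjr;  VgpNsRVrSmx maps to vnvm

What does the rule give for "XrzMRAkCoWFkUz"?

Rule — keep one character in every 3, starting at position 1 (positions 1st, 4th, 7th, ...), then convert every letter to lowercase.
Starting from "XrzMRAkCoWFkUz": after the first operation, "XMkWU"; after the second, "xmkwu".
(Check on "TNQQnojfEr": → "TQjr" → "tqjr" ✓)

xmkwu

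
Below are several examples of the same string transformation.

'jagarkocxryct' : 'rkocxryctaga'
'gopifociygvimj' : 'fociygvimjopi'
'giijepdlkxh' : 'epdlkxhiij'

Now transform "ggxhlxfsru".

lxfsrugxh

Rule — delete the first character, then move the first 3 characters to the end (rotate left by 3).
"ggxhlxfsru" → "gxhlxfsru" → "lxfsrugxh".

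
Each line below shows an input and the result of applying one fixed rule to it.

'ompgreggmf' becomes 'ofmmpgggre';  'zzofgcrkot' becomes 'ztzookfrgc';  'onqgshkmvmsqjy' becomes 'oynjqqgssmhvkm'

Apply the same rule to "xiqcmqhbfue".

xeiuqfcbmhq

In each case the input is transformed by: take characters alternately from the front and the back (1st, last, 2nd, 2nd-last, ...).
Applying that to "xiqcmqhbfue" gives "xeiuqfcbmhq".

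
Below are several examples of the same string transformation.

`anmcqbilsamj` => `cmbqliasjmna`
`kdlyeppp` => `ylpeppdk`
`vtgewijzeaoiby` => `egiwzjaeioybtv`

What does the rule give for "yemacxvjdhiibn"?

In each case the input is transformed by: move the first 2 characters to the end (rotate left by 2), then swap each adjacent pair of characters (1↔2, 3↔4, ...).
Applying both steps to "yemacxvjdhiibn": "macxvjdhiibnye", then "amxcjvhdiinbey".

amxcjvhdiinbey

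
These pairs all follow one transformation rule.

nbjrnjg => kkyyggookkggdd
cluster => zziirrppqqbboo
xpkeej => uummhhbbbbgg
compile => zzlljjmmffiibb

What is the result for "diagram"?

aaffxxddooxxjj

The pattern: double every character, then shift every letter 3 places backward in the alphabet (wrapping around).
Applying both steps to "diagram": "ddiiaaggrraamm", then "aaffxxddooxxjj".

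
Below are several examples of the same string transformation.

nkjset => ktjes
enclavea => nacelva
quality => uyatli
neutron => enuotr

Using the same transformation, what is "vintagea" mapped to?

ianetga

The rule is to delete the first character, then take characters alternately from the front and the back (1st, last, 2nd, 2nd-last, ...).
Working it through for "vintagea": intermediate "intagea", final "ianetga".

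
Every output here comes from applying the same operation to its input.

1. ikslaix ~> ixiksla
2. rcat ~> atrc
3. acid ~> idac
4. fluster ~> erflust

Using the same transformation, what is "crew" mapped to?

ewcr

The rule is to move the last 2 characters to the front (rotate right by 2).
For "crew" the result is "ewcr".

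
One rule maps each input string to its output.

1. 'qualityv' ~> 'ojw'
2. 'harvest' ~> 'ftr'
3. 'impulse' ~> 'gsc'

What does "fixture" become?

drc

The transformation: shift every letter 2 places backward in the alphabet (wrapping around), then keep one character in every 3, starting at position 1 (positions 1st, 4th, 7th, ...).
Starting from "fixture": after the first operation, "dgvrspc"; after the second, "drc".
(Check on "harvest": → "fyptcqr" → "ftr" ✓)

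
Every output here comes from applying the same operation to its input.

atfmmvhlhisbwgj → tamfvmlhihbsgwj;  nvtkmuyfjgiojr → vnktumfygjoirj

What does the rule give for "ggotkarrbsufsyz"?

What's happening: swap each adjacent pair of characters (1↔2, 3↔4, ...).
"ggotkarrbsufsyz" → "ggtoakrrsbfuysz".

ggtoakrrsbfuysz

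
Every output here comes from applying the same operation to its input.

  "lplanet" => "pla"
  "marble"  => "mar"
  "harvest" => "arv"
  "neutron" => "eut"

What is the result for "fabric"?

fab

The transformation: move the last 3 characters to the front (rotate right by 3), then keep only the last 3 characters.
For "fabric", step one produces "ricfab"; step two turns that into "fab".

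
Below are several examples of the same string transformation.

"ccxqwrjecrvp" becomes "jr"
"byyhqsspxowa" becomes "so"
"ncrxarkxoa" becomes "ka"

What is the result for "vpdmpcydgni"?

yn

Each output is the input with this applied: keep one character in every 3, starting at position 1 (positions 1st, 4th, 7th, ...), then delete the first 2 characters.
Applying both steps to "vpdmpcydgni": "vmyn", then "yn".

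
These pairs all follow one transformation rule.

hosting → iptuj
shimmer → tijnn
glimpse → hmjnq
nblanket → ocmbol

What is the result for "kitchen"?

ljudi

Looking at the pairs, the operation is to delete the last 2 characters, then shift every letter 1 place forward in the alphabet (wrapping around).
"kitchen" → "ljudi".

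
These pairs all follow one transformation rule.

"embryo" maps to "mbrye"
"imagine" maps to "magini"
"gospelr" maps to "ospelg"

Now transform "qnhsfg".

The pattern: delete the last character, then move the first character to the end.
"qnhsfg" → "qnhsf" → "nhsfq".

nhsfq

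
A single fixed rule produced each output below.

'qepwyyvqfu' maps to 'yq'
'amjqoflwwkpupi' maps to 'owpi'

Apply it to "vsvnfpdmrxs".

What's happening: delete the first 2 characters, then keep one character in every 3, starting at position 3 (positions 3rd, 6th, 9th, ...).
Working it through for "vsvnfpdmrxs": intermediate "vnfpdmrxs", final "fms".

fms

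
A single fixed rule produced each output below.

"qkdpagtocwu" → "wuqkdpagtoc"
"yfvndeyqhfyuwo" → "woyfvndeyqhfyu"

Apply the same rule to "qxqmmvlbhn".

In each case the input is transformed by: move the last 2 characters to the front (rotate right by 2).
For "qxqmmvlbhn" the result is "hnqxqmmvlb".

hnqxqmmvlb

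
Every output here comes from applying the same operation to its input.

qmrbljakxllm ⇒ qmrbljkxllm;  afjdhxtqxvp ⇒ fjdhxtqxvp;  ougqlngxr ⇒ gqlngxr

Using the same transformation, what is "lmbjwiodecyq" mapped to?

Rule — remove every vowel.
For "lmbjwiodecyq" the result is "lmbjwdcyq".

lmbjwdcyq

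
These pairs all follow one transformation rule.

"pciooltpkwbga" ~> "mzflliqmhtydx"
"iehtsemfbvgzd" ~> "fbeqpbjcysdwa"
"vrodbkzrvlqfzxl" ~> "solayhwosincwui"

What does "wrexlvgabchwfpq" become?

tobuisdxyzetcmn

The rule is to shift every letter 3 places backward in the alphabet (wrapping around).
So "wrexlvgabchwfpq" becomes "tobuisdxyzetcmn".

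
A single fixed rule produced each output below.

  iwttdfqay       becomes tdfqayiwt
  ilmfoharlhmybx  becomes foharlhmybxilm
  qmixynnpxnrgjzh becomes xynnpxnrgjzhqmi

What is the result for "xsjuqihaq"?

uqihaqxsj

What's happening: move the first 3 characters to the end (rotate left by 3).
On "xsjuqihaq" that produces "uqihaqxsj".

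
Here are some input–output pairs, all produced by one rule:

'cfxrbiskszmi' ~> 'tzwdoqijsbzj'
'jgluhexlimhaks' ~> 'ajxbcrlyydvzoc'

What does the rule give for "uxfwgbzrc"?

ltoiwqnsx

Each output is the input with this applied: take characters alternately from the front and the back (1st, last, 2nd, 2nd-last, ...), then shift every letter 9 places backward in the alphabet (wrapping around).
Working it through for "uxfwgbzrc": intermediate "ucxrfzwbg", final "ltoiwqnsx".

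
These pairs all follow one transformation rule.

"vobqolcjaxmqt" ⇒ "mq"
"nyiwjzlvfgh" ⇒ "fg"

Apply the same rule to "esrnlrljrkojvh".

The transformation: move the last character to the front, then keep only the last 2 characters.
Working it through for "esrnlrljrkojvh": intermediate "hesrnlrljrkojv", final "jv".

jv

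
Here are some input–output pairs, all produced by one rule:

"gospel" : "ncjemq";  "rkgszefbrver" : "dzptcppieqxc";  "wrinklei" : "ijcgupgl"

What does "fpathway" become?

fuywdnyr

The rule is to shift every letter 2 places backward in the alphabet (wrapping around), then swap the front and back halves of the string.
For "fpathway", step one produces "dnyrfuyw"; step two turns that into "fuywdnyr".
(Check on "rkgszefbrver": → "pieqxcdzptcp" → "dzptcppieqxc" ✓)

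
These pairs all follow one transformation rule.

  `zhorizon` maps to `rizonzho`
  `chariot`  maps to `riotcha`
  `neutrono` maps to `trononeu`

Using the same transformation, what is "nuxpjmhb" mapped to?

In each case the input is transformed by: move the first 3 characters to the end (rotate left by 3).
Doing the same to "nuxpjmhb": "pjmhbnux".

pjmhbnux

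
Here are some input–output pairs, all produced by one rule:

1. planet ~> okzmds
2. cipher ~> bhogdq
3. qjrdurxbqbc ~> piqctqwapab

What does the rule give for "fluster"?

Looking at the pairs, the operation is to shift every letter 1 place backward in the alphabet (wrapping around).
"fluster" → "ektrsdq".

ektrsdq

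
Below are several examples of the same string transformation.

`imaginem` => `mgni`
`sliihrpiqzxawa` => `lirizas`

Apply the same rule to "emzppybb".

mpye

Looking at the pairs, the operation is to swap the first and last characters, then keep every other character starting from the second (positions 2nd, 4th, 6th, ...).
So "emzppybb" becomes "mpye".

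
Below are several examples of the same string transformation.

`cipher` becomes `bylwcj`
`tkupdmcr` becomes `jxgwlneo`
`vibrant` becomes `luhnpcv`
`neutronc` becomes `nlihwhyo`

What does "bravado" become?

puxivlu

The transformation: move the first 3 characters to the end (rotate left by 3), then shift every letter 6 places backward in the alphabet (wrapping around).
Working it through for "bravado": intermediate "vadobra", final "puxivlu".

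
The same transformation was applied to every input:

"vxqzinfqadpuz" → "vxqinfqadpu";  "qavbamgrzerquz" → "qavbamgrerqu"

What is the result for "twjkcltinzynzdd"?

The transformation: remove every "z".
For "twjkcltinzynzdd" the result is "twjkcltinyndd".

twjkcltinyndd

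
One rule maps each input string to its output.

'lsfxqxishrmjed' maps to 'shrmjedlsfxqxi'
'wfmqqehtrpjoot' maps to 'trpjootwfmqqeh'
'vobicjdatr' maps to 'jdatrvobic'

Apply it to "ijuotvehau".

Looking at the pairs, the operation is to swap the front and back halves of the string.
So "ijuotvehau" becomes "vehauijuot".

vehauijuot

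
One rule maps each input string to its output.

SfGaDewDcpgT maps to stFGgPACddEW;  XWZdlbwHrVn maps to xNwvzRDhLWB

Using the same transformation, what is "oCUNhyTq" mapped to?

Rule — take characters alternately from the front and the back (1st, last, 2nd, 2nd-last, ...), then flip the case of every letter.
Applying both steps to "oCUNhyTq": "oqCTUyNh", then "OQctuYnH".

OQctuYnH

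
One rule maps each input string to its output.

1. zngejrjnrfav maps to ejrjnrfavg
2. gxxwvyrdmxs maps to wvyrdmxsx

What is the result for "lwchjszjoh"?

hjszjohc

What's happening: delete the first 2 characters, then move the first character to the end.
"lwchjszjoh" → "chjszjoh" → "hjszjohc".
(Check on "gxxwvyrdmxs": → "xwvyrdmxs" → "wvyrdmxsx" ✓)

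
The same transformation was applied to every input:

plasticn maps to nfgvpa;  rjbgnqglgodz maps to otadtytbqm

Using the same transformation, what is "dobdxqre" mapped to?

oqkder

What's happening: shift every letter 13 places forward in the alphabet (wrapping around) — i.e. ROT13, then delete the first 2 characters.
"dobdxqre" → "oqkder".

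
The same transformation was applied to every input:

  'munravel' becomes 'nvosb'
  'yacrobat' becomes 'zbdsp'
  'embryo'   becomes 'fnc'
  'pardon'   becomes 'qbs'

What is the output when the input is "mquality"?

nrvbm

In each case the input is transformed by: shift every letter 1 place forward in the alphabet (wrapping around), then delete the last 3 characters.
On "mquality": the first step gives "nrvbmjuz", and the second then gives "nrvbm".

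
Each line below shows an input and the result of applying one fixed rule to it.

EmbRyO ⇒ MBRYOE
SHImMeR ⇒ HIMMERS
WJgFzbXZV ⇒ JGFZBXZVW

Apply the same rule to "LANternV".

The pattern: move the first character to the end, then convert every letter to uppercase.
So "LANternV" becomes "ANTERNVL".

ANTERNVL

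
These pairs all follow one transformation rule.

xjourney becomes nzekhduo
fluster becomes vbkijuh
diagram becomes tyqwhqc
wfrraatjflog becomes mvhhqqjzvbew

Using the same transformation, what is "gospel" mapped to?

In each case the input is transformed by: shift every letter 10 places backward in the alphabet (wrapping around).
For "gospel" the result is "weifub".

weifub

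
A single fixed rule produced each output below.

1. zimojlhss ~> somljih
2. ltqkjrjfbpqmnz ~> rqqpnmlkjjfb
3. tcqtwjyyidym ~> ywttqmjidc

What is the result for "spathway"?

The rule is to sort the characters into reverse alphabetical order, then delete the first 2 characters.
For "spathway", step one produces "ywtsphaa"; step two turns that into "tsphaa".

tsphaa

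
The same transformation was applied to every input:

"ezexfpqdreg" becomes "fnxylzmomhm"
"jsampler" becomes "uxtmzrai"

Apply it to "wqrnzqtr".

Each output is the input with this applied: shift every letter 8 places forward in the alphabet (wrapping around), then move the first 3 characters to the end (rotate left by 3).
Working it through for "wqrnzqtr": intermediate "eyzvhybz", final "vhybzeyz".

vhybzeyz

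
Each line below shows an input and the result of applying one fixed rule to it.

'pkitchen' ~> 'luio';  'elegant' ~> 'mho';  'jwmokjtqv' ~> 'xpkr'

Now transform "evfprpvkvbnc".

wqqlcd

The pattern: keep every other character starting from the second (positions 2nd, 4th, 6th, ...), then shift every letter 1 place forward in the alphabet (wrapping around).
Starting from "evfprpvkvbnc": after the first operation, "vppkbc"; after the second, "wqqlcd".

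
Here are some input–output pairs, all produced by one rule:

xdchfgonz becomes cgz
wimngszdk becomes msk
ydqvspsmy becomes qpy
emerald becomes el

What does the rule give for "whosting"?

oi

The transformation: keep one character in every 3, starting at position 3 (positions 3rd, 6th, 9th, ...).
So "whosting" becomes "oi".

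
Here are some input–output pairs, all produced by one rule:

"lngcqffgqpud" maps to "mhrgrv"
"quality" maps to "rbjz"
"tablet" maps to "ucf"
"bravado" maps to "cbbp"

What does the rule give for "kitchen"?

The rule is to keep every other character starting from the first (positions 1st, 3rd, 5th, ...), then shift every letter 1 place forward in the alphabet (wrapping around).
"kitchen" → "kthn" → "luio".

luio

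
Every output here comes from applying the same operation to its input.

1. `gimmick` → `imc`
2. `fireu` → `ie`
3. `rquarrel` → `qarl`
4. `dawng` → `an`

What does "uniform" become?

Looking at the pairs, the operation is to keep every other character starting from the second (positions 2nd, 4th, 6th, ...).
For "uniform" the result is "nfr".

nfr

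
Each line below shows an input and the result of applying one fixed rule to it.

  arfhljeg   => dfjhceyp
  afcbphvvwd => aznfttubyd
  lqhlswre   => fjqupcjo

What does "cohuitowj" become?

Looking at the pairs, the operation is to move the first 2 characters to the end (rotate left by 2), then shift every letter 2 places backward in the alphabet (wrapping around).
On "cohuitowj": the first step gives "huitowjco", and the second then gives "fsgrmuham".

fsgrmuham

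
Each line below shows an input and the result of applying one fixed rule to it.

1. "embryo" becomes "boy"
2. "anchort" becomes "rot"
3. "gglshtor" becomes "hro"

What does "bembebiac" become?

aic

The rule is to swap each adjacent pair of characters (1↔2, 3↔4, ...), then keep only the last 3 characters.
"bembebiac" → "aic".
(Check on "gglshtor": → "ggslthro" → "hro" ✓)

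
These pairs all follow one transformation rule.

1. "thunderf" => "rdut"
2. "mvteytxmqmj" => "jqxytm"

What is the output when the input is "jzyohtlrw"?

The pattern: keep every other character starting from the first (positions 1st, 3rd, 5th, ...), then reverse the string.
Working it through for "jzyohtlrw": intermediate "jyhlw", final "wlhyj".

wlhyj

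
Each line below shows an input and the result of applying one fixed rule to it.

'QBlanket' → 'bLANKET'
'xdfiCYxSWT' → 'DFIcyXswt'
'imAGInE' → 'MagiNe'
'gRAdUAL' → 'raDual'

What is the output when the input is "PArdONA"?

aRDona

Looking at the pairs, the operation is to flip the case of every letter, then delete the first character.
On "PArdONA" that produces "aRDona".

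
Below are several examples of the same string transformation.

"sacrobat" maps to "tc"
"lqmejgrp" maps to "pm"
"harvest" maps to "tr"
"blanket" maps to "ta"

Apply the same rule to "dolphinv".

Looking at the pairs, the operation is to move the last 3 characters to the front (rotate right by 3), then keep one character in every 3, starting at position 3 (positions 3rd, 6th, 9th, ...).
For "dolphinv", step one produces "invdolph"; step two turns that into "vl".

vl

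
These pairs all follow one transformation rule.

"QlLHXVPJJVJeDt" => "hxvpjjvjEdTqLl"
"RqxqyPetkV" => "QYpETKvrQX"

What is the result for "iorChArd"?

Looking at the pairs, the operation is to move the first 3 characters to the end (rotate left by 3), then flip the case of every letter.
Working it through for "iorChArd": intermediate "ChArdior", final "cHaRDIOR".

cHaRDIOR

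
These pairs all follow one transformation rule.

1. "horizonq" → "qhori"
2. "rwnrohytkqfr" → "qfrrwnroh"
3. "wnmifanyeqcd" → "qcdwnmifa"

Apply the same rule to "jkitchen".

njkit

Each output is the input with this applied: swap the front and back halves of the string, then delete the first 3 characters.
On "jkitchen": the first step gives "chenjkit", and the second then gives "njkit".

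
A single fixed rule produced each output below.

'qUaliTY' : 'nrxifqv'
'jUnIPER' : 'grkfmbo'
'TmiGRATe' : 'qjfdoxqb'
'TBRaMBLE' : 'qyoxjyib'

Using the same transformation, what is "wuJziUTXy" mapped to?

trgwfrquv

What's happening: shift every letter 3 places backward in the alphabet (wrapping around), then convert every letter to lowercase.
Starting from "wuJziUTXy": after the first operation, "trGwfRQUv"; after the second, "trgwfrquv".
(Check on "TmiGRATe": → "QjfDOXQb" → "qjfdoxqb" ✓)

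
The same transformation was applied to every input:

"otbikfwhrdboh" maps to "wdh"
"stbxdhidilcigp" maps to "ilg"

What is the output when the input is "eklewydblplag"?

Rule — keep one character in every 3, starting at position 1 (positions 1st, 4th, 7th, ...), then keep only the last 3 characters.
Starting from "eklewydblplag": after the first operation, "eedpg"; after the second, "dpg".

dpg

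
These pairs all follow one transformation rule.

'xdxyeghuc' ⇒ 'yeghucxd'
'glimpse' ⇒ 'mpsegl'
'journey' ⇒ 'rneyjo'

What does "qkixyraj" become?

Rule — move the first 3 characters to the end (rotate left by 3), then delete the last character.
Starting from "qkixyraj": after the first operation, "xyrajqki"; after the second, "xyrajqk".

xyrajqk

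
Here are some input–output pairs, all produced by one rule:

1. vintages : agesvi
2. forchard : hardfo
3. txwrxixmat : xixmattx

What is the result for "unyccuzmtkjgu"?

cuzmtkjguun

The pattern: move the first 2 characters to the end (rotate left by 2), then delete the first 2 characters.
"unyccuzmtkjgu" → "yccuzmtkjguun" → "cuzmtkjguun".
(Check on "txwrxixmat": → "wrxixmattx" → "xixmattx" ✓)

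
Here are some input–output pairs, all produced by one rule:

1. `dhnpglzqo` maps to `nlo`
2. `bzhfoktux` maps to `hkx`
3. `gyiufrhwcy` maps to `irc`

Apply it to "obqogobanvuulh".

qonu

The pattern: keep one character in every 3, starting at position 3 (positions 3rd, 6th, 9th, ...).
"obqogobanvuulh" → "qonu".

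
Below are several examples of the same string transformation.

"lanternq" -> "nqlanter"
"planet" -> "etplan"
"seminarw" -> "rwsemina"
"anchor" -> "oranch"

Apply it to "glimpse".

seglimp

The pattern: move the last 2 characters to the front (rotate right by 2).
Doing the same to "glimpse": "seglimp".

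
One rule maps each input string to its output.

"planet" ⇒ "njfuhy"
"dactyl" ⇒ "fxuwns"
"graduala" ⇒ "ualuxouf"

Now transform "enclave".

Looking at the pairs, the operation is to shift every letter 6 places backward in the alphabet (wrapping around), then move the last character to the front.
"enclave" → "yhwfupy" → "yyhwfup".

yyhwfup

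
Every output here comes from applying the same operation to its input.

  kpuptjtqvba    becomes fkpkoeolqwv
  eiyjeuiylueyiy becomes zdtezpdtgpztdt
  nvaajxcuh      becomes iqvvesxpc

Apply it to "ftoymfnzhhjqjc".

aojthaiuccelex

Each output is the input with this applied: shift every letter 5 places backward in the alphabet (wrapping around).
So "ftoymfnzhhjqjc" becomes "aojthaiuccelex".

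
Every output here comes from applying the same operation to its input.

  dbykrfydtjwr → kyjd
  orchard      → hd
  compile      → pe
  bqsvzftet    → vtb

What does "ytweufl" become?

el

In each case the input is transformed by: move the first 2 characters to the end (rotate left by 2), then keep one character in every 3, starting at position 2 (positions 2nd, 5th, 8th, ...).
Applying both steps to "ytweufl": "weuflyt", then "el".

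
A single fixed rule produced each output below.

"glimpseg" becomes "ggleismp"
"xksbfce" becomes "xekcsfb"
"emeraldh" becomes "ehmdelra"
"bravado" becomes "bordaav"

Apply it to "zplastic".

The pattern: take characters alternately from the front and the back (1st, last, 2nd, 2nd-last, ...).
Applying that to "zplastic" gives "zcpiltas".

zcpiltas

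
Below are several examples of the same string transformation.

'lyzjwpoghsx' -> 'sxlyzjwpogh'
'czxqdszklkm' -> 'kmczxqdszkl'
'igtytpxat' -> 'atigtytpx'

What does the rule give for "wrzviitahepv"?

pvwrzviitahe

Rule — move the last 2 characters to the front (rotate right by 2).
Applying that to "wrzviitahepv" gives "pvwrzviitahe".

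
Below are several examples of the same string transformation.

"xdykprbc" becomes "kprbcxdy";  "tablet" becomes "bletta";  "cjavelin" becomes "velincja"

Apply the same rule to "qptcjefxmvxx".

efxmvxxqptcj

The transformation: swap the front and back halves of the string, then move the last character to the front.
"qptcjefxmvxx" → "fxmvxxqptcje" → "efxmvxxqptcj".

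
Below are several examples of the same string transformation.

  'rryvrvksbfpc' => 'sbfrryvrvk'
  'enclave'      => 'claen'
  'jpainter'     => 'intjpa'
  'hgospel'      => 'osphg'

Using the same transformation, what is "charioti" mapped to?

What's happening: delete the last 2 characters, then move the last 3 characters to the front (rotate right by 3).
For "charioti", step one produces "chario"; step two turns that into "riocha".

riocha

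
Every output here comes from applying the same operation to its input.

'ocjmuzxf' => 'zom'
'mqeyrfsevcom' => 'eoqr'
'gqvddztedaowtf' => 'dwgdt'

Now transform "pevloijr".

ipl

The rule is to swap the front and back halves of the string, then keep one character in every 3, starting at position 2 (positions 2nd, 5th, 8th, ...).
"pevloijr" → "ipl".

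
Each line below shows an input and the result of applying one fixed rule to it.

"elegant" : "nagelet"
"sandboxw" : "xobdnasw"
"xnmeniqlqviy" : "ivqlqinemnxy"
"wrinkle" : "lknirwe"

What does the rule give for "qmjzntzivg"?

The transformation: move the last character to the front, then reverse the string.
For "qmjzntzivg" the result is "viztnzjmqg".

viztnzjmqg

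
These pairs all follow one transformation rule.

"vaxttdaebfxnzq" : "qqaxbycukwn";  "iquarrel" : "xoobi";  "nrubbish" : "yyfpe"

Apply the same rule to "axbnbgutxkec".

kydrquhbz

Rule — delete the first 3 characters, then shift every letter 3 places backward in the alphabet (wrapping around).
For "axbnbgutxkec", step one produces "nbgutxkec"; step two turns that into "kydrquhbz".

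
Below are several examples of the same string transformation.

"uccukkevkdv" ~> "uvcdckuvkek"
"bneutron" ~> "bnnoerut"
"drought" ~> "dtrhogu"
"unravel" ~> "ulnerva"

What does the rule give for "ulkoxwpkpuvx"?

The transformation: take characters alternately from the front and the back (1st, last, 2nd, 2nd-last, ...).
On "ulkoxwpkpuvx" that produces "uxlvkuopxkwp".

uxlvkuopxkwp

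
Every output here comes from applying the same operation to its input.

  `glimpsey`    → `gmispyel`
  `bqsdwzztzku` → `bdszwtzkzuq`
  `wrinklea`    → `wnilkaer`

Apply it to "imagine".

iganiem

Rule — swap each adjacent pair of characters (1↔2, 3↔4, ...), then move the first character to the end.
"imagine" → "miganie" → "iganiem".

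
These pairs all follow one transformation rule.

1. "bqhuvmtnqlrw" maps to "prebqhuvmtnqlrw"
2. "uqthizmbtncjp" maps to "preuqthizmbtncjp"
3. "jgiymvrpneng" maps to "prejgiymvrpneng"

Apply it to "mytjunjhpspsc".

Each output is the input with this applied: prepend "pre".
Applying that to "mytjunjhpspsc" gives "premytjunjhpspsc".

premytjunjhpspsc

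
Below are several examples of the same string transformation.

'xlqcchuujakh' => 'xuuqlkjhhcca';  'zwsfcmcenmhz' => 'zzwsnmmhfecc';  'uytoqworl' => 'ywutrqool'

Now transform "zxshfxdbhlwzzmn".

In each case the input is transformed by: sort the characters into reverse alphabetical order.
So "zxshfxdbhlwzzmn" becomes "zzzxxwsnmlhhfdb".

zzzxxwsnmlhhfdb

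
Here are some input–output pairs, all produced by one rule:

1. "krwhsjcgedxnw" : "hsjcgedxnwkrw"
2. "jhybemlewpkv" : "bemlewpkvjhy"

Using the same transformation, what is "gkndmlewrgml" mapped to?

dmlewrgmlgkn

Each output is the input with this applied: move the first 3 characters to the end (rotate left by 3).
Applying that to "gkndmlewrgml" gives "dmlewrgmlgkn".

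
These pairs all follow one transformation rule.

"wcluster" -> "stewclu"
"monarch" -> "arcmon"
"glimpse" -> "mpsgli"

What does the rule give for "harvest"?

veshar

What's happening: delete the last character, then move the last 3 characters to the front (rotate right by 3).
On "harvest" that produces "veshar".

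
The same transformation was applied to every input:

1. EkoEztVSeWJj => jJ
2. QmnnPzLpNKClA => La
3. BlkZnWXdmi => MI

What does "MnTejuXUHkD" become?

Kd

The pattern: flip the case of every letter, then keep only the last 2 characters.
For "MnTejuXUHkD", step one produces "mNtEJUxuhKd"; step two turns that into "Kd".
(Check on "BlkZnWXdmi": → "bLKzNwxDMI" → "MI" ✓)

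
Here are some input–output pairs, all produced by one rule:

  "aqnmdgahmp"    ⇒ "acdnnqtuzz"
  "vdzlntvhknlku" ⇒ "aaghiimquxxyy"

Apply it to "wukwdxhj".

The pattern: shift every letter 13 places forward in the alphabet (wrapping around) — i.e. ROT13, then sort the characters into alphabetical order.
Applying both steps to "wukwdxhj": "jhxjqkuw", then "hjjkquwx".

hjjkquwx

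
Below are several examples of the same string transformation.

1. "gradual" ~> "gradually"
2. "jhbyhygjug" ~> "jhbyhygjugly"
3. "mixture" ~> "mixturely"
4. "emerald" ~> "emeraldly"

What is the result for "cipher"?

cipherly

The pattern: append "ly".
Doing the same to "cipher": "cipherly".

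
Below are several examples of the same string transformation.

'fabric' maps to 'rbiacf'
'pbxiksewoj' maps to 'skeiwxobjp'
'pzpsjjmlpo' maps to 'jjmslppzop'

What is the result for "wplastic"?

Looking at the pairs, the operation is to swap the front and back halves of the string, then take characters alternately from the front and the back (1st, last, 2nd, 2nd-last, ...).
On "wplastic": the first step gives "sticwpla", and the second then gives "satlipcw".

satlipcw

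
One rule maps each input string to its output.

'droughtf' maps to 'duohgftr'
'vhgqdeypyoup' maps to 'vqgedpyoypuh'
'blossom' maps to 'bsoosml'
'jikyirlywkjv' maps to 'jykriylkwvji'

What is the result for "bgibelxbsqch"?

bbilebxqshcg

The transformation: swap each adjacent pair of characters (1↔2, 3↔4, ...), then move the first character to the end.
"bgibelxbsqch" → "gbbilebxqshc" → "bbilebxqshcg".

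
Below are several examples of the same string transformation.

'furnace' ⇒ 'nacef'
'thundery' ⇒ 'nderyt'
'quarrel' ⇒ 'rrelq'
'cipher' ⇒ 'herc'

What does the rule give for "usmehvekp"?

Rule — move the first 3 characters to the end (rotate left by 3), then delete the last 2 characters.
So "usmehvekp" becomes "ehvekpu".

ehvekpu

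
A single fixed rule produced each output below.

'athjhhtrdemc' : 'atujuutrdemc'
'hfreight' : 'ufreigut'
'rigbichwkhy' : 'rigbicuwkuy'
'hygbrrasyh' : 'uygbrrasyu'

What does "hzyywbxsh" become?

Looking at the pairs, the operation is to replace every "h" with "u".
On "hzyywbxsh" that produces "uzyywbxsu".

uzyywbxsu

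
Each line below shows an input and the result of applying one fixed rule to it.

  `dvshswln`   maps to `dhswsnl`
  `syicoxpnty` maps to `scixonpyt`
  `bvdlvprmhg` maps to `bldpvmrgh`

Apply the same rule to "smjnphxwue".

snjhpwxeu

The pattern: swap each adjacent pair of characters (1↔2, 3↔4, ...), then delete the first character.
On "smjnphxwue": the first step gives "msnjhpwxeu", and the second then gives "snjhpwxeu".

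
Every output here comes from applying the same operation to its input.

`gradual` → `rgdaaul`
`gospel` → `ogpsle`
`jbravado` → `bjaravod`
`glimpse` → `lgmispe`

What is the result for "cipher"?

Each output is the input with this applied: swap each adjacent pair of characters (1↔2, 3↔4, ...).
Applying that to "cipher" gives "ichpre".

ichpre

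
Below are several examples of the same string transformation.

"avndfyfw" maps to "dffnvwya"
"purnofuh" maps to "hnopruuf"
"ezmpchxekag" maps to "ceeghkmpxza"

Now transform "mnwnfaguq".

fgmnnquwa

Rule — sort the characters into alphabetical order, then move the first character to the end.
On "mnwnfaguq" that produces "fgmnnquwa".
(Check on "ezmpchxekag": → "aceeghkmpxz" → "ceeghkmpxza" ✓)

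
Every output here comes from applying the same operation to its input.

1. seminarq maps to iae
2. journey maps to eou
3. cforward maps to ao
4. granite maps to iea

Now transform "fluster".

eu

In each case the input is transformed by: move the first 3 characters to the end (rotate left by 3), then keep only the vowels.
"fluster" → "sterflu" → "eu".
(Check on "cforward": → "rwardcfo" → "ao" ✓)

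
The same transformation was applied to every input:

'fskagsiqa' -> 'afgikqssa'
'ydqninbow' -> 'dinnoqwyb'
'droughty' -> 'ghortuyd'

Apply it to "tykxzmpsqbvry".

Each output is the input with this applied: sort the characters into alphabetical order, then move the first character to the end.
For "tykxzmpsqbvry", step one produces "bkmpqrstvxyyz"; step two turns that into "kmpqrstvxyyzb".

kmpqrstvxyyzb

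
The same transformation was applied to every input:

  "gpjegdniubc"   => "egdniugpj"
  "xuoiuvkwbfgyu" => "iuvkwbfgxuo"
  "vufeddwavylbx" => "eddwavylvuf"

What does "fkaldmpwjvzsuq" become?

Each output is the input with this applied: delete the last 2 characters, then move the first 3 characters to the end (rotate left by 3).
Applying both steps to "fkaldmpwjvzsuq": "fkaldmpwjvzs", then "ldmpwjvzsfka".

ldmpwjvzsfka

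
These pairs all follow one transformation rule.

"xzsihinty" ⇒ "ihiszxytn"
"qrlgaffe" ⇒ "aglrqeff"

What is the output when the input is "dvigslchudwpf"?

duhclsgivdfpw

The rule is to reverse the string, then move the first 3 characters to the end (rotate left by 3).
For "dvigslchudwpf", step one produces "fpwduhclsgivd"; step two turns that into "duhclsgivdfpw".
(Check on "xzsihinty": → "ytnihiszx" → "ihiszxytn" ✓)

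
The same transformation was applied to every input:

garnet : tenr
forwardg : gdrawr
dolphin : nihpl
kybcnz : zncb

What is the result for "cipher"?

rehp

What's happening: delete the first 2 characters, then reverse the string.
Applying both steps to "cipher": "pher", then "rehp".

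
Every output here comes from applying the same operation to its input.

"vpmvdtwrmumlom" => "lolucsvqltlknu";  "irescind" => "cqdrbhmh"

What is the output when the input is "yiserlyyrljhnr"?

Rule — swap the first and last characters, then shift every letter 1 place backward in the alphabet (wrapping around).
Starting from "yiserlyyrljhnr": after the first operation, "riserlyyrljhny"; after the second, "qhrdqkxxqkigmx".

qhrdqkxxqkigmx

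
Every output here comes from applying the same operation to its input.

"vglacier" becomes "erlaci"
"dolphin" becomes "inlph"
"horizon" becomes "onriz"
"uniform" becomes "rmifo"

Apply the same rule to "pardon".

Rule — delete the first 2 characters, then move the last 2 characters to the front (rotate right by 2).
Applying that to "pardon" gives "onrd".

onrd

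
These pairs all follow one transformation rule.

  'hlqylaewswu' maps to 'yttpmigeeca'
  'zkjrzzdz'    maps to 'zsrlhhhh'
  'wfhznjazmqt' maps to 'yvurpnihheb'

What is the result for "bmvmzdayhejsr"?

Each output is the input with this applied: shift every letter 8 places forward in the alphabet (wrapping around), then sort the characters into reverse alphabetical order.
Working it through for "bmvmzdayhejsr": intermediate "juduhligpmraz", final "zuurpmljihgda".
(Check on "wfhznjazmqt": → "enphvrihuyb" → "yvurpnihheb" ✓)

zuurpmljihgda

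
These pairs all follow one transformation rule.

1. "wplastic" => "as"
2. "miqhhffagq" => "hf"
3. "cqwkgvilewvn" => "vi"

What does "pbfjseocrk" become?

In each case the input is transformed by: take characters alternately from the front and the back (1st, last, 2nd, 2nd-last, ...), then keep only the last 2 characters.
For "pbfjseocrk", step one produces "pkbrfcjose"; step two turns that into "se".

se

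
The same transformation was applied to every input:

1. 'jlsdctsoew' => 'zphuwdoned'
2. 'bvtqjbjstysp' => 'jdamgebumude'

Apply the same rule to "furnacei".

nptqfcyl

The transformation: shift every letter 11 places forward in the alphabet (wrapping around), then move the last 3 characters to the front (rotate right by 3).
"furnacei" → "qfcylnpt" → "nptqfcyl".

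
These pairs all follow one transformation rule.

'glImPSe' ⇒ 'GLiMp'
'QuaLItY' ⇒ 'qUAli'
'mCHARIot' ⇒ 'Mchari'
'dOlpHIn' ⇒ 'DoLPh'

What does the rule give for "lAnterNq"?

The pattern: flip the case of every letter, then delete the last 2 characters.
On "lAnterNq": the first step gives "LaNTERnQ", and the second then gives "LaNTER".

LaNTER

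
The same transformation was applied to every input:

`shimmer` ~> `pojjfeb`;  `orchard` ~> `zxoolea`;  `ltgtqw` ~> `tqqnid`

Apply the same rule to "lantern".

xqokkib

In each case the input is transformed by: shift every letter 3 places backward in the alphabet (wrapping around), then sort the characters into reverse alphabetical order.
On "lantern": the first step gives "ixkqbok", and the second then gives "xqokkib".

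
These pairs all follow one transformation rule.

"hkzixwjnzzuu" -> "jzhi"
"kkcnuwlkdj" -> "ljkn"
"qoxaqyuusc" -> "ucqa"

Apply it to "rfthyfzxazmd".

Each output is the input with this applied: keep one character in every 3, starting at position 1 (positions 1st, 4th, 7th, ...), then swap the front and back halves of the string.
Working it through for "rfthyfzxazmd": intermediate "rhzz", final "zzrh".
(Check on "qoxaqyuusc": → "qauc" → "ucqa" ✓)

zzrh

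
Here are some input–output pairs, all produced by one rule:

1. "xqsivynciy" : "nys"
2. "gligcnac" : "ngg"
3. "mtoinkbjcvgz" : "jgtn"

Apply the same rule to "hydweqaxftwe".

xwye

The transformation: swap the front and back halves of the string, then keep one character in every 3, starting at position 2 (positions 2nd, 5th, 8th, ...).
"hydweqaxftwe" → "axftwehydweq" → "xwye".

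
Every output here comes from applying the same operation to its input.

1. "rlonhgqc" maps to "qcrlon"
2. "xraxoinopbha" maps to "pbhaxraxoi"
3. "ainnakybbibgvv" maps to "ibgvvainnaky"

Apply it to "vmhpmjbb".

bbvmhp

The transformation: swap the front and back halves of the string, then delete the first 2 characters.
On "vmhpmjbb" that produces "bbvmhp".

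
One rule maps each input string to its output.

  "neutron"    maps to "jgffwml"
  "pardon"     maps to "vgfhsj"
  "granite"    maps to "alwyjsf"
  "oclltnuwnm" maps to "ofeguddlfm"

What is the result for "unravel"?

What's happening: move the last 3 characters to the front (rotate right by 3), then shift every letter 8 places backward in the alphabet (wrapping around).
Working it through for "unravel": intermediate "velunra", final "nwdmfjs".

nwdmfjs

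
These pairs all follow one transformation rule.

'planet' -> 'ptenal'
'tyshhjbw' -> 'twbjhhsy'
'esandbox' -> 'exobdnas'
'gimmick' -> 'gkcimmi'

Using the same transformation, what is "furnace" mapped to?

Each output is the input with this applied: reverse the string, then move the last character to the front.
Applying both steps to "furnace": "ecanruf", then "fecanru".

fecanru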